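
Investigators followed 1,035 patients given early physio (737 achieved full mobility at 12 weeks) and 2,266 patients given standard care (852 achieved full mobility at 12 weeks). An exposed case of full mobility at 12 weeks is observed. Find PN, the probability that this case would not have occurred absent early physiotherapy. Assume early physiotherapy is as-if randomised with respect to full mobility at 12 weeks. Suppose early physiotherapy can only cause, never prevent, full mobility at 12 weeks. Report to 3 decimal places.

p₁ = P(outcome | exposed) = 737/1035 = 0.71208
p₀ = P(outcome | unexposed) = 852/2266 = 0.37599
Under exogeneity and monotonicity, PN = (p₁ − p₀) / p₁.
PN = (0.71208 − 0.37599) / 0.71208 = 0.33608 / 0.71208 ≈ 0.4720

PN ≈ 0.472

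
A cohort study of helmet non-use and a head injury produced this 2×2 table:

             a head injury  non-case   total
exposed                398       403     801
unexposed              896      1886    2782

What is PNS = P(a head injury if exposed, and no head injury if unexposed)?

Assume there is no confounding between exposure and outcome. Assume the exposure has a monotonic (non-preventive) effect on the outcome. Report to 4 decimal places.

p₁ = P(outcome | exposed) = 398/801 = 0.49688
p₀ = P(outcome | unexposed) = 896/2782 = 0.32207
Under exogeneity and monotonicity, PNS = p₁ − p₀.
PNS = 0.49688 − 0.32207 = 0.17481

PNS ≈ 0.1748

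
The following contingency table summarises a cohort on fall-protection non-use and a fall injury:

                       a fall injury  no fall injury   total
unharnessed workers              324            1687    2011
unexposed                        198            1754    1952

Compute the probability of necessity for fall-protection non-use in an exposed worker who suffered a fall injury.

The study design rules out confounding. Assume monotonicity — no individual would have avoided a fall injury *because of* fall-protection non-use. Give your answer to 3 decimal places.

PN ≈ 0.370

p₁ = P(outcome | exposed) = 324/2011 = 0.16111
p₀ = P(outcome | unexposed) = 198/1952 = 0.10143
Under exogeneity and monotonicity, PN = (p₁ − p₀)/p₁.
PN = (0.16111 − 0.10143) / 0.16111 ≈ 0.3704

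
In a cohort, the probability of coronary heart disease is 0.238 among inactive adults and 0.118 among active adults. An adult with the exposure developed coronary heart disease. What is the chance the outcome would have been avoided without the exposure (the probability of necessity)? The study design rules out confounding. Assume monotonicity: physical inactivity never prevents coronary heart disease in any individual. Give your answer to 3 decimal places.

Let p₁ = 0.238, p₀ = 0.118.
Under exogeneity and monotonicity, PN = (p₁ − p₀) / p₁.
PN = (0.238 − 0.118) / 0.238 = 0.12 / 0.238 ≈ 0.5042

PN ≈ 0.504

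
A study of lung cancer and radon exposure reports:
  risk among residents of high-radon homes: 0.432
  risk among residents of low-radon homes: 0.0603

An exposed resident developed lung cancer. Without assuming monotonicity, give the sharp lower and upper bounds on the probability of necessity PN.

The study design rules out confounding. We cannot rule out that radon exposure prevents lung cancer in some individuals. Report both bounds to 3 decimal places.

Let p₁ = 0.432, p₀ = 0.0603.
Under exogeneity alone the bounds on PN are max{0,(p₁−p₀)/p₁} ≤ PN ≤ min{1,(1−p₀)/p₁}.
  lower = (p₁ − p₀)/p₁ = 0.3717 / 0.432 ≈ 0.8604
  upper = min{1, (1 − p₀)/p₁} = 0.9397 / 0.432 ≈ 2.1752 → capped at 1

0.860 ≤ PN ≤ 1.000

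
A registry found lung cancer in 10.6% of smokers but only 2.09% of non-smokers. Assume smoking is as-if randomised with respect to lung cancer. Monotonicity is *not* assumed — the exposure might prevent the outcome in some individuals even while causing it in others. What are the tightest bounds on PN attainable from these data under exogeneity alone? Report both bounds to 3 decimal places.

0.803 ≤ PN ≤ 1.000

p₁ = 0.106, p₀ = 0.0209.
Under exogeneity alone the bounds on PN are max{0,(p₁−p₀)/p₁} ≤ PN ≤ min{1,(1−p₀)/p₁}.
  lower = (p₁ − p₀)/p₁ = 0.0851 / 0.106 ≈ 0.8028
  upper = min{1, (1 − p₀)/p₁} = 0.9791 / 0.106 ≈ 9.2368 → capped at 1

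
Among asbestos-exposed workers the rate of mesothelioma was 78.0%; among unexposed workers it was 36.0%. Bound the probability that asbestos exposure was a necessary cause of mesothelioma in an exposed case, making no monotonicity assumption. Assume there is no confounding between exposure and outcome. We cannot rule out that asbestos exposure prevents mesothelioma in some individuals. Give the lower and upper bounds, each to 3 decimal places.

p₁ = 0.78, p₀ = 0.36.
Under exogeneity alone the bounds on PN are max{0,(p₁−p₀)/p₁} ≤ PN ≤ min{1,(1−p₀)/p₁}.
  lower = (p₁ − p₀)/p₁ = 0.42 / 0.78 ≈ 0.5385
  upper = min{1, (1 − p₀)/p₁} = 0.64 / 0.78 ≈ 0.8205

0.538 ≤ PN ≤ 0.821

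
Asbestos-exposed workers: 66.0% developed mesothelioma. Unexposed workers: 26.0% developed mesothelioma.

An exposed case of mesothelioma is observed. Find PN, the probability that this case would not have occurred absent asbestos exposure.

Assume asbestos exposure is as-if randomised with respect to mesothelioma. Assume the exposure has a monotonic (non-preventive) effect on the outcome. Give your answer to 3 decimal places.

p₁ = 0.66, p₀ = 0.26.
Under exogeneity and monotonicity, PN = (p₁ − p₀) / p₁.
PN = (0.66 − 0.26) / 0.66 = 0.4 / 0.66 ≈ 0.6061

PN ≈ 0.606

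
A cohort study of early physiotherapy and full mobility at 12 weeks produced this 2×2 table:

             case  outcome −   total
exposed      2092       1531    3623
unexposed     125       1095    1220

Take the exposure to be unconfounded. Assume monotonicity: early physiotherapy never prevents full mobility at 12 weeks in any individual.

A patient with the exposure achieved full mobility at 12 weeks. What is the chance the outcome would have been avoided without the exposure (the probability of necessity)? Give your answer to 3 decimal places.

p₁ = P(outcome | exposed) = 2092/3623 = 0.57742
p₀ = P(outcome | unexposed) = 125/1220 = 0.10246
Under exogeneity and monotonicity, PN = (p₁ − p₀)/p₁.
PN = (0.57742 − 0.10246) / 0.57742 ≈ 0.8226

PN ≈ 0.823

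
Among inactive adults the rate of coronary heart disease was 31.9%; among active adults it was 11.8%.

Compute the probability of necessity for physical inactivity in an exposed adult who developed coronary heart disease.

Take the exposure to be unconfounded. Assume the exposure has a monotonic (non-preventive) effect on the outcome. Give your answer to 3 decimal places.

p₁ = 0.319, p₀ = 0.118.
Under exogeneity and monotonicity, PN = (p₁ − p₀) / p₁.
PN = (0.319 − 0.118) / 0.319 = 0.201 / 0.319 ≈ 0.6301

PN ≈ 0.630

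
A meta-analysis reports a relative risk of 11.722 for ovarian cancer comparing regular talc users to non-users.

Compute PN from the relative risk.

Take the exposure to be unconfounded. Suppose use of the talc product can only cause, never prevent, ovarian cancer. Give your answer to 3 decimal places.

PN ≈ 0.915

Under exogeneity and monotonicity, PN = (RR − 1) / RR = 1 − 1/RR.
PN = (11.722 − 1) / 11.722 = 10.72 / 11.722 ≈ 0.9147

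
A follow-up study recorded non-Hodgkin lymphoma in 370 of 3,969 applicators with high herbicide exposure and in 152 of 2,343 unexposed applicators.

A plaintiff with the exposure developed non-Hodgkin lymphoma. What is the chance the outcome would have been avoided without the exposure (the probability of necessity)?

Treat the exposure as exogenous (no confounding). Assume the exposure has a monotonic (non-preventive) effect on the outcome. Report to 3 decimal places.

p₁ = P(outcome | exposed) = 370/3969 = 0.093222
p₀ = P(outcome | unexposed) = 152/2343 = 0.064874
Under exogeneity and monotonicity, PN = (p₁ − p₀) / p₁.
PN = (0.093222 − 0.064874) / 0.093222 = 0.028348 / 0.093222 ≈ 0.3041

PN ≈ 0.304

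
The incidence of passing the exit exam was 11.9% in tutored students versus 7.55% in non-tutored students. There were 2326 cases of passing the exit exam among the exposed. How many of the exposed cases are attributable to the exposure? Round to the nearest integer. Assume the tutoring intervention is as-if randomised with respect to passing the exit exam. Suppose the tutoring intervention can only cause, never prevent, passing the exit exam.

p₁ = 0.119, p₀ = 0.0755.
PN = (p₁ − p₀)/p₁ = (0.119 − 0.0755) / 0.119 ≈ 0.36555.
Attributable cases ≈ PN × (exposed cases) = 0.36555 × 2326 ≈ 850.26.

about 850 cases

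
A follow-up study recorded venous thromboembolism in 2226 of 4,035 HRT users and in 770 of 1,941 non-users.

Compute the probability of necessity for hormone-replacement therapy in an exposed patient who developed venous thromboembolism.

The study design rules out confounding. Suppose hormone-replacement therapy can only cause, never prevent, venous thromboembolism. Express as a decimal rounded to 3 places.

p₁ = P(outcome | exposed) = 2226/4035 = 0.55167
p₀ = P(outcome | unexposed) = 770/1941 = 0.3967
Under exogeneity and monotonicity, PN = (p₁ − p₀) / p₁.
PN = (0.55167 − 0.3967) / 0.55167 = 0.15497 / 0.55167 ≈ 0.2809

PN ≈ 0.281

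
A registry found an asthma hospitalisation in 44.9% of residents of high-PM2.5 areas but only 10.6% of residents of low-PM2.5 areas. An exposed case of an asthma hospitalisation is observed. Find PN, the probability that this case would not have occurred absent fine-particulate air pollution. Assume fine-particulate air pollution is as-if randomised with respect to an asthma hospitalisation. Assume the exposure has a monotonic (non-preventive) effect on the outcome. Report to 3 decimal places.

PN ≈ 0.764

p₁ = 0.449, p₀ = 0.106.
Under exogeneity and monotonicity, PN = (p₁ − p₀) / p₁.
PN = (0.449 − 0.106) / 0.449 = 0.343 / 0.449 ≈ 0.7639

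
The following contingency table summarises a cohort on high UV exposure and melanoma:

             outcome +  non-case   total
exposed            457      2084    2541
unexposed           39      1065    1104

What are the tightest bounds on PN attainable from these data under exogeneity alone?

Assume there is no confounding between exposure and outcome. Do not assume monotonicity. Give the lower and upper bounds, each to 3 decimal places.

p₁ = P(outcome | exposed) = 457/2541 = 0.17985
p₀ = P(outcome | unexposed) = 39/1104 = 0.035326
Under exogeneity alone the bounds on PN are max{0,(p₁−p₀)/p₁} ≤ PN ≤ min{1,(1−p₀)/p₁}.
  lower = (p₁ − p₀)/p₁ = 0.14452 / 0.17985 ≈ 0.8036
  upper = min{1, (1 − p₀)/p₁} = 0.96467 / 0.17985 ≈ 5.3638 → capped at 1

0.804 ≤ PN ≤ 1.000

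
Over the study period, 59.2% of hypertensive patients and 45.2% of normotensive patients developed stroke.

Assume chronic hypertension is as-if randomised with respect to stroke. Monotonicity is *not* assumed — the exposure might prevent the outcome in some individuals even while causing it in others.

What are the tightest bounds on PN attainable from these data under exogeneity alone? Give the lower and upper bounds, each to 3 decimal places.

p₁ = 0.592, p₀ = 0.452.
Under exogeneity alone the bounds on PN are max{0,(p₁−p₀)/p₁} ≤ PN ≤ min{1,(1−p₀)/p₁}.
  lower = (p₁ − p₀)/p₁ = 0.14 / 0.592 ≈ 0.2365
  upper = min{1, (1 − p₀)/p₁} = 0.548 / 0.592 ≈ 0.9257

0.236 ≤ PN ≤ 0.926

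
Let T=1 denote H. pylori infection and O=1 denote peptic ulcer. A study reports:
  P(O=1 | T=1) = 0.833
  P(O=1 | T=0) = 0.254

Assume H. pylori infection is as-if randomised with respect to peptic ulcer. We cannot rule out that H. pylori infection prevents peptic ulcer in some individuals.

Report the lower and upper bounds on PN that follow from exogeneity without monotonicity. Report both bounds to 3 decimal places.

0.695 ≤ PN ≤ 0.896

Let p₁ = 0.833, p₀ = 0.254.
Under exogeneity alone the bounds on PN are max{0,(p₁−p₀)/p₁} ≤ PN ≤ min{1,(1−p₀)/p₁}.
  lower = (p₁ − p₀)/p₁ = 0.579 / 0.833 ≈ 0.6951
  upper = min{1, (1 − p₀)/p₁} = 0.746 / 0.833 ≈ 0.8956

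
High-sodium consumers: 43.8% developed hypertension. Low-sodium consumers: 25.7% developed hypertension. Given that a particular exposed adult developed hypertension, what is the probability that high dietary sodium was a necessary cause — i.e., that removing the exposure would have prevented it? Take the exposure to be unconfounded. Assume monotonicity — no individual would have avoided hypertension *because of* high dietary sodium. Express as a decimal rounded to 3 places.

PN ≈ 0.413

p₁ = 0.438, p₀ = 0.257.
Under exogeneity and monotonicity, PN = (p₁ − p₀) / p₁.
PN = (0.438 − 0.257) / 0.438 = 0.181 / 0.438 ≈ 0.4132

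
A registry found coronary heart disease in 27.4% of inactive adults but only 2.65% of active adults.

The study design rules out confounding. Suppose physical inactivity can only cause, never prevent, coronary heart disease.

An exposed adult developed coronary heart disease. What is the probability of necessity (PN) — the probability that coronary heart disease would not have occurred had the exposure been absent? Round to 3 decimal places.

PN ≈ 0.903

p₁ = 0.274, p₀ = 0.0265.
Under exogeneity and monotonicity, PN = (p₁ − p₀) / p₁.
PN = (0.274 − 0.0265) / 0.274 = 0.2475 / 0.274 ≈ 0.9033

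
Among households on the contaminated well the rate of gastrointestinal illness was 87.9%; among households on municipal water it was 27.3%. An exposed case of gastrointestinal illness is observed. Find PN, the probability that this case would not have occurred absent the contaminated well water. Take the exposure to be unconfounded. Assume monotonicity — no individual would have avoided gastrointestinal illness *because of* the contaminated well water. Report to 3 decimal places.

p₁ = 0.879, p₀ = 0.273.
Under exogeneity and monotonicity, PN = (p₁ − p₀) / p₁.
PN = (0.879 − 0.273) / 0.879 = 0.606 / 0.879 ≈ 0.6894

PN ≈ 0.689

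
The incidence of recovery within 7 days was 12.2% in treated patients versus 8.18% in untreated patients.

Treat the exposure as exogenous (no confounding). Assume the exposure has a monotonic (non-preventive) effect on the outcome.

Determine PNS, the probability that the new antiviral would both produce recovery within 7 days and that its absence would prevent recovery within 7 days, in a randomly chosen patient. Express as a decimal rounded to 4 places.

PNS ≈ 0.0402

p₁ = 0.122, p₀ = 0.0818.
Under exogeneity and monotonicity, PNS = p₁ − p₀.
PNS = 0.122 − 0.0818 = 0.0402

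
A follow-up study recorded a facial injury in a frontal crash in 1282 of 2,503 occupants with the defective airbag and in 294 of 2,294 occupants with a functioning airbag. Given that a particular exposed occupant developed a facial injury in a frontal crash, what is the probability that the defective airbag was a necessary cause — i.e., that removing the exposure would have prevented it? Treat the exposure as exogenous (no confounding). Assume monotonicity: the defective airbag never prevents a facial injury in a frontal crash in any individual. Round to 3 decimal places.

p₁ = P(outcome | exposed) = 1282/2503 = 0.51219
p₀ = P(outcome | unexposed) = 294/2294 = 0.12816
Under exogeneity and monotonicity, PN = (p₁ − p₀) / p₁.
PN = (0.51219 − 0.12816) / 0.51219 = 0.38402 / 0.51219 ≈ 0.7498

PN ≈ 0.750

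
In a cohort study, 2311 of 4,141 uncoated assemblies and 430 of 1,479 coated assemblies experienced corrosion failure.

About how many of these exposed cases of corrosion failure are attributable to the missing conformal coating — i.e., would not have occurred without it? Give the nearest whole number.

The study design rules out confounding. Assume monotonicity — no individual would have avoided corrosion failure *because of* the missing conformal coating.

p₁ = P(outcome | exposed) = 2311/4141 = 0.55808
p₀ = P(outcome | unexposed) = 430/1479 = 0.29074
PN = (p₁ − p₀)/p₁ = (0.55808 − 0.29074) / 0.55808 ≈ 0.47904.
Attributable cases ≈ PN × (exposed cases) = 0.47904 × 2311 ≈ 1107.06.

about 1107 cases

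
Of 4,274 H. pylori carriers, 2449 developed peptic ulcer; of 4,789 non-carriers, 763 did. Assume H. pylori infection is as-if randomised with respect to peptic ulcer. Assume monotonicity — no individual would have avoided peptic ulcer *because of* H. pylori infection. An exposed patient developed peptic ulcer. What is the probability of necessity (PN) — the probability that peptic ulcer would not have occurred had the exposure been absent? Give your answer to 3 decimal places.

PN ≈ 0.722

p₁ = P(outcome | exposed) = 2449/4274 = 0.573
p₀ = P(outcome | unexposed) = 763/4789 = 0.15932
Under exogeneity and monotonicity, PN = (p₁ − p₀) / p₁.
PN = (0.573 − 0.15932) / 0.573 = 0.41368 / 0.573 ≈ 0.7219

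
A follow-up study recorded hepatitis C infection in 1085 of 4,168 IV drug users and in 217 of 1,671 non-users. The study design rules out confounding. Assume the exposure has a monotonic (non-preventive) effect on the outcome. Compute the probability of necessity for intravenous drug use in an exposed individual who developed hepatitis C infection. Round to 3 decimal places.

p₁ = P(outcome | exposed) = 1085/4168 = 0.26032
p₀ = P(outcome | unexposed) = 217/1671 = 0.12986
Under exogeneity and monotonicity, PN = (p₁ − p₀) / p₁.
PN = (0.26032 − 0.12986) / 0.26032 = 0.13045 / 0.26032 ≈ 0.5011

PN ≈ 0.501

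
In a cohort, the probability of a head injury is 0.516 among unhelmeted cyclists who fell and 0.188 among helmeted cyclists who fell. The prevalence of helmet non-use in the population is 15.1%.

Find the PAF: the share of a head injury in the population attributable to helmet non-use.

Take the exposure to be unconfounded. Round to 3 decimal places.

PAF ≈ 0.209

Let p₁ = 0.516, p₀ = 0.188.
Overall risk P(Y=1) = π·p₁ + (1−π)·p₀ = 0.151×0.516 + 0.849×0.188 = 0.23753.
Under exogeneity, PAF = [P(Y=1) − p₀] / P(Y=1).
PAF = (0.23753 − 0.188) / 0.23753 ≈ 0.2085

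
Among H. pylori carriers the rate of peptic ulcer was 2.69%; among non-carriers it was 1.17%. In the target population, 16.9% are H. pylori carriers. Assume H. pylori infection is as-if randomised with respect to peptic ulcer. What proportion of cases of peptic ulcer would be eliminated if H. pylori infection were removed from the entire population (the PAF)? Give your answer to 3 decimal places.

PAF ≈ 0.180

p₁ = 0.0269, p₀ = 0.0117.
Overall risk P(Y=1) = π·p₁ + (1−π)·p₀ = 0.169×0.0269 + 0.831×0.0117 = 0.014269.
Under exogeneity, PAF = [P(Y=1) − p₀] / P(Y=1).
PAF = (0.014269 − 0.0117) / 0.014269 ≈ 0.1800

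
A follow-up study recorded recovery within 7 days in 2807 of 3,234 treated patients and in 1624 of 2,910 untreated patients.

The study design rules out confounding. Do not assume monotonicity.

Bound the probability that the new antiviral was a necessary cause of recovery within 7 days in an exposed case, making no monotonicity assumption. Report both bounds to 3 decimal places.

p₁ = P(outcome | exposed) = 2807/3234 = 0.86797
p₀ = P(outcome | unexposed) = 1624/2910 = 0.55808
Under exogeneity alone the bounds on PN are max{0,(p₁−p₀)/p₁} ≤ PN ≤ min{1,(1−p₀)/p₁}.
  lower = (p₁ − p₀)/p₁ = 0.30989 / 0.86797 ≈ 0.3570
  upper = min{1, (1 − p₀)/p₁} = 0.44192 / 0.86797 ≈ 0.5091

0.357 ≤ PN ≤ 0.509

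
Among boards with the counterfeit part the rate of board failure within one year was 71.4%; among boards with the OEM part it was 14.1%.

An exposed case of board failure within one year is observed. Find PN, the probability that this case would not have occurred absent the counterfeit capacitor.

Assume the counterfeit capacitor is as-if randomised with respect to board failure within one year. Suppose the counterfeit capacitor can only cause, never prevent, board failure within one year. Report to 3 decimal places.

p₁ = 0.714, p₀ = 0.141.
Under exogeneity and monotonicity, PN = (p₁ − p₀) / p₁.
PN = (0.714 − 0.141) / 0.714 = 0.573 / 0.714 ≈ 0.8025

PN ≈ 0.803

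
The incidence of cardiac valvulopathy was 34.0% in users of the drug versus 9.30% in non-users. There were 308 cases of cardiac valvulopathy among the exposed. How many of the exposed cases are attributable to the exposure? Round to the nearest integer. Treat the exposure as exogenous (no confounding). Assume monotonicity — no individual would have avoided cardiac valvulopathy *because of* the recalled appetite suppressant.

p₁ = 0.34, p₀ = 0.093.
PN = (p₁ − p₀)/p₁ = (0.34 − 0.093) / 0.34 ≈ 0.72647.
Attributable cases ≈ PN × (exposed cases) = 0.72647 × 308 ≈ 223.75.

about 224 cases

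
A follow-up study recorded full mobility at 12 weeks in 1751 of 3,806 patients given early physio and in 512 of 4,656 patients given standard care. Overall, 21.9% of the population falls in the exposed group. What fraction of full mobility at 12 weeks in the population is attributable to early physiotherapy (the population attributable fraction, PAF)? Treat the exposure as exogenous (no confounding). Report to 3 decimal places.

PAF ≈ 0.411

p₁ = P(outcome | exposed) = 1751/3806 = 0.46006
p₀ = P(outcome | unexposed) = 512/4656 = 0.10997
Overall risk P(Y=1) = π·p₁ + (1−π)·p₀ = 0.219×0.46006 + 0.781×0.10997 = 0.18664.
Under exogeneity, PAF = [P(Y=1) − p₀] / P(Y=1).
PAF = (0.18664 − 0.10997) / 0.18664 ≈ 0.4108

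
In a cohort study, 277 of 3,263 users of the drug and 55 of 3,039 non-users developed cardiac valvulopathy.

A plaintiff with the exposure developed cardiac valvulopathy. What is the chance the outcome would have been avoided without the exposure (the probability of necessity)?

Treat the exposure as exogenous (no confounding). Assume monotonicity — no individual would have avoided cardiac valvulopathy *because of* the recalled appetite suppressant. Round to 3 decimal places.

p₁ = P(outcome | exposed) = 277/3263 = 0.084891
p₀ = P(outcome | unexposed) = 55/3039 = 0.018098
Under exogeneity and monotonicity, PN = (p₁ − p₀) / p₁.
PN = (0.084891 − 0.018098) / 0.084891 = 0.066793 / 0.084891 ≈ 0.7868

PN ≈ 0.787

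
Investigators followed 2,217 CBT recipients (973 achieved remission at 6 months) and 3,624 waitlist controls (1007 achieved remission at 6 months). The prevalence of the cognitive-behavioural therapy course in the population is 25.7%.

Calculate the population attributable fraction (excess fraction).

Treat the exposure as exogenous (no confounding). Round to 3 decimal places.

p₁ = P(outcome | exposed) = 973/2217 = 0.43888
p₀ = P(outcome | unexposed) = 1007/3624 = 0.27787
Overall risk P(Y=1) = π·p₁ + (1−π)·p₀ = 0.257×0.43888 + 0.743×0.27787 = 0.31925.
Under exogeneity, PAF = [P(Y=1) − p₀] / P(Y=1).
PAF = (0.31925 − 0.27787) / 0.31925 ≈ 0.1296

PAF ≈ 0.130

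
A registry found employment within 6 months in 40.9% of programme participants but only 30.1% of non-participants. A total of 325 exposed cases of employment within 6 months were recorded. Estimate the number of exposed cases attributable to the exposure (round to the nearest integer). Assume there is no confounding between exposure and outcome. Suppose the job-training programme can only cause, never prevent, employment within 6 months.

p₁ = 0.409, p₀ = 0.301.
PN = (p₁ − p₀)/p₁ = (0.409 − 0.301) / 0.409 ≈ 0.26406.
Attributable cases ≈ PN × (exposed cases) = 0.26406 × 325 ≈ 85.82.

about 86 cases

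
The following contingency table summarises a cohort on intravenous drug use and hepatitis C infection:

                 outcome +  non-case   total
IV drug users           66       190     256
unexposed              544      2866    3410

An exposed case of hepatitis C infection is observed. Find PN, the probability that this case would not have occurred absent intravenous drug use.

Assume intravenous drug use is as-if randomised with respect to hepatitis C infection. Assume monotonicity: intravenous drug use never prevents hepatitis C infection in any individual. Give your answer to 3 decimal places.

PN ≈ 0.381

p₁ = P(outcome | exposed) = 66/256 = 0.25781
p₀ = P(outcome | unexposed) = 544/3410 = 0.15953
Under exogeneity and monotonicity, PN = (p₁ − p₀)/p₁.
PN = (0.25781 − 0.15953) / 0.25781 ≈ 0.3812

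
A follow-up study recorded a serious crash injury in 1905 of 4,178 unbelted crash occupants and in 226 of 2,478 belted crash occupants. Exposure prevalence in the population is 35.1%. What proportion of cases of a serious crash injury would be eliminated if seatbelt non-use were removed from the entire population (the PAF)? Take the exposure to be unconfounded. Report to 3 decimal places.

p₁ = P(outcome | exposed) = 1905/4178 = 0.45596
p₀ = P(outcome | unexposed) = 226/2478 = 0.091203
Overall risk P(Y=1) = π·p₁ + (1−π)·p₀ = 0.351×0.45596 + 0.649×0.091203 = 0.21923.
Under exogeneity, PAF = [P(Y=1) − p₀] / P(Y=1).
PAF = (0.21923 − 0.091203) / 0.21923 ≈ 0.5840

PAF ≈ 0.584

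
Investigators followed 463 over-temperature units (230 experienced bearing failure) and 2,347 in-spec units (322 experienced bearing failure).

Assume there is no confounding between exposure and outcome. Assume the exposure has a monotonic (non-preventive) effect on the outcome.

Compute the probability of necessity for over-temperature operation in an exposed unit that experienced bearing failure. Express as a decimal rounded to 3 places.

PN ≈ 0.724

p₁ = P(outcome | exposed) = 230/463 = 0.49676
p₀ = P(outcome | unexposed) = 322/2347 = 0.1372
Under exogeneity and monotonicity, PN = (p₁ − p₀) / p₁.
PN = (0.49676 − 0.1372) / 0.49676 = 0.35956 / 0.49676 ≈ 0.7238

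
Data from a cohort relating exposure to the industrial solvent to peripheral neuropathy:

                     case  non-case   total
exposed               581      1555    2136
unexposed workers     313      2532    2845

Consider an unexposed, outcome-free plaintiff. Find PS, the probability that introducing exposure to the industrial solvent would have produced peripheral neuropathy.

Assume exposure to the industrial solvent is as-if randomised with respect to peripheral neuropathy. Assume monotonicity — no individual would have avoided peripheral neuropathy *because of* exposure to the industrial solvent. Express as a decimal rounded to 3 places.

PS ≈ 0.182

p₁ = P(outcome | exposed) = 581/2136 = 0.272
p₀ = P(outcome | unexposed) = 313/2845 = 0.11002
Under exogeneity and monotonicity, PS = (p₁ − p₀) / (1 − p₀).
PS = (0.272 − 0.11002) / (1 − 0.11002) = 0.16199 / 0.88998 ≈ 0.1820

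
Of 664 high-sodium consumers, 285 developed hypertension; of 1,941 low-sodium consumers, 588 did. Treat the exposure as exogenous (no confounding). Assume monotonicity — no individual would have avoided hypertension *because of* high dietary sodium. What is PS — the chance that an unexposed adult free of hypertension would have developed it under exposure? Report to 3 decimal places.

p₁ = P(outcome | exposed) = 285/664 = 0.42922
p₀ = P(outcome | unexposed) = 588/1941 = 0.30294
Under exogeneity and monotonicity, PS = (p₁ − p₀) / (1 − p₀).
PS = (0.42922 − 0.30294) / (1 − 0.30294) = 0.12628 / 0.69706 ≈ 0.1812

PS ≈ 0.181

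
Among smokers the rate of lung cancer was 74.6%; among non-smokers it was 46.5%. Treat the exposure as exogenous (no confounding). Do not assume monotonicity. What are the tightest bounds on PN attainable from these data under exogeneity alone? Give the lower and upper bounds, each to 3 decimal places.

0.377 ≤ PN ≤ 0.717

p₁ = 0.746, p₀ = 0.465.
Under exogeneity alone the bounds on PN are max{0,(p₁−p₀)/p₁} ≤ PN ≤ min{1,(1−p₀)/p₁}.
  lower = (p₁ − p₀)/p₁ = 0.281 / 0.746 ≈ 0.3767
  upper = min{1, (1 − p₀)/p₁} = 0.535 / 0.746 ≈ 0.7172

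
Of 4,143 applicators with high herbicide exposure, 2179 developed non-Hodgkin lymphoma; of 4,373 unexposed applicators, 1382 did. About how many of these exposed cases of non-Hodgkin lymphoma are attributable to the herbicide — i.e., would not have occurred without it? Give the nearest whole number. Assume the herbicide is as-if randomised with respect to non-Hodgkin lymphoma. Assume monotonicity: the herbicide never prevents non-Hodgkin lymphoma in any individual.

about 870 cases

p₁ = P(outcome | exposed) = 2179/4143 = 0.52595
p₀ = P(outcome | unexposed) = 1382/4373 = 0.31603
PN = (p₁ − p₀)/p₁ = (0.52595 − 0.31603) / 0.52595 ≈ 0.39912.
Attributable cases ≈ PN × (exposed cases) = 0.39912 × 2179 ≈ 869.69.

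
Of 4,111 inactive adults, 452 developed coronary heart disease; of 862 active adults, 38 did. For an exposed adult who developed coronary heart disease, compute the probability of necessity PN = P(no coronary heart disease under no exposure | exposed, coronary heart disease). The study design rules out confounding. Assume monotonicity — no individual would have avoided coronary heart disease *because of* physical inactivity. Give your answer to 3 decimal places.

p₁ = P(outcome | exposed) = 452/4111 = 0.10995
p₀ = P(outcome | unexposed) = 38/862 = 0.044084
Under exogeneity and monotonicity, PN = (p₁ − p₀) / p₁.
PN = (0.10995 − 0.044084) / 0.10995 = 0.065865 / 0.10995 ≈ 0.5991

PN ≈ 0.599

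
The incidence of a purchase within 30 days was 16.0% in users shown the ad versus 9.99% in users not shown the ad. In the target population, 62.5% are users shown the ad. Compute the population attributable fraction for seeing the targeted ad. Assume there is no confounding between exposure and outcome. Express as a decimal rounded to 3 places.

p₁ = 0.16, p₀ = 0.0999.
Overall risk P(Y=1) = π·p₁ + (1−π)·p₀ = 0.625×0.16 + 0.375×0.0999 = 0.13746.
Under exogeneity, PAF = [P(Y=1) − p₀] / P(Y=1).
PAF = (0.13746 − 0.0999) / 0.13746 ≈ 0.2733

PAF ≈ 0.273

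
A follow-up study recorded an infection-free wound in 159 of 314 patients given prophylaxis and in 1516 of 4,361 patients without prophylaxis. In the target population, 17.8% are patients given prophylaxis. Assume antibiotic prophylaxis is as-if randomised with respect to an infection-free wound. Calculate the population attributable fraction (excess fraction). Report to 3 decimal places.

PAF ≈ 0.075

p₁ = P(outcome | exposed) = 159/314 = 0.50637
p₀ = P(outcome | unexposed) = 1516/4361 = 0.34763
Overall risk P(Y=1) = π·p₁ + (1−π)·p₀ = 0.178×0.50637 + 0.822×0.34763 = 0.37588.
Under exogeneity, PAF = [P(Y=1) − p₀] / P(Y=1).
PAF = (0.37588 − 0.34763) / 0.37588 ≈ 0.0752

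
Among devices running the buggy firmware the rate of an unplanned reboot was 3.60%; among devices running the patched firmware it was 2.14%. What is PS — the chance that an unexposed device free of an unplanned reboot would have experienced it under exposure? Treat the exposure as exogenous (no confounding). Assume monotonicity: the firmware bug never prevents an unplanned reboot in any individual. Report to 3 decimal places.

PS ≈ 0.015

p₁ = 0.036, p₀ = 0.0214.
Under exogeneity and monotonicity, PS = (p₁ − p₀) / (1 − p₀).
PS = (0.036 − 0.0214) / (1 − 0.0214) = 0.0146 / 0.9786 ≈ 0.0149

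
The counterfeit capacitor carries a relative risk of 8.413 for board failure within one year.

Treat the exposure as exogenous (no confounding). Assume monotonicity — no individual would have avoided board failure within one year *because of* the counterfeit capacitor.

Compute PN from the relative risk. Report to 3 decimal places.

Under exogeneity and monotonicity, PN = (RR − 1) / RR = 1 − 1/RR.
PN = (8.413 − 1) / 8.413 = 7.413 / 8.413 ≈ 0.8811

PN ≈ 0.881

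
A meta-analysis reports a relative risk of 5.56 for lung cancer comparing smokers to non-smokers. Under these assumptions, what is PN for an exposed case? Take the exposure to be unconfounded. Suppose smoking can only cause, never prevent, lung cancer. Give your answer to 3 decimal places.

PN ≈ 0.820

Under exogeneity and monotonicity, PN = (RR − 1) / RR = 1 − 1/RR.
PN = (5.56 − 1) / 5.56 = 4.56 / 5.56 ≈ 0.8201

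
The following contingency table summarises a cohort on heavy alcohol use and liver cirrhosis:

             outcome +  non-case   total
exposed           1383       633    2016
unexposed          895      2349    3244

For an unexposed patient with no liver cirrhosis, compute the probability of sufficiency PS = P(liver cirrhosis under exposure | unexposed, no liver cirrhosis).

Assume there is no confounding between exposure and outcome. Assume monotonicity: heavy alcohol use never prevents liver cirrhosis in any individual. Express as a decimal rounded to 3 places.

p₁ = P(outcome | exposed) = 1383/2016 = 0.68601
p₀ = P(outcome | unexposed) = 895/3244 = 0.27589
Under exogeneity and monotonicity, PS = (p₁ − p₀) / (1 − p₀).
PS = (0.68601 − 0.27589) / (1 − 0.27589) = 0.41012 / 0.72411 ≈ 0.5664

PS ≈ 0.566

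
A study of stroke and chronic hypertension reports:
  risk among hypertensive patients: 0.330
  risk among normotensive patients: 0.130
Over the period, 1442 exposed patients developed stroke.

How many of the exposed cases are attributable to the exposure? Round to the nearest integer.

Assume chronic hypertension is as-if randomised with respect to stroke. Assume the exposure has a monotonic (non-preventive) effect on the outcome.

Let p₁ = 0.33, p₀ = 0.13.
PN = (p₁ − p₀)/p₁ = (0.33 − 0.13) / 0.33 ≈ 0.60606.
Attributable cases ≈ PN × (exposed cases) = 0.60606 × 1442 ≈ 873.94.

about 874 cases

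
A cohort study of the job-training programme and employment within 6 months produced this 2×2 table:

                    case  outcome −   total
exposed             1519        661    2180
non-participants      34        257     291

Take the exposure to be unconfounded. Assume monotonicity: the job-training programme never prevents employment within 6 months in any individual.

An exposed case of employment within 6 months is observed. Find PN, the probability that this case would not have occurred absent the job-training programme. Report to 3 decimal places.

p₁ = P(outcome | exposed) = 1519/2180 = 0.69679
p₀ = P(outcome | unexposed) = 34/291 = 0.11684
Under exogeneity and monotonicity, PN = (p₁ − p₀)/p₁.
PN = (0.69679 − 0.11684) / 0.69679 ≈ 0.8323

PN ≈ 0.832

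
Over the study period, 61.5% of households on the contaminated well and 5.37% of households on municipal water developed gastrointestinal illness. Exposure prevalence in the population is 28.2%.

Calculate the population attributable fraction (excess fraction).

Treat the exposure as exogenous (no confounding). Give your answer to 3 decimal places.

p₁ = 0.615, p₀ = 0.0537.
Overall risk P(Y=1) = π·p₁ + (1−π)·p₀ = 0.282×0.615 + 0.718×0.0537 = 0.21199.
Under exogeneity, PAF = [P(Y=1) − p₀] / P(Y=1).
PAF = (0.21199 − 0.0537) / 0.21199 ≈ 0.7467

PAF ≈ 0.747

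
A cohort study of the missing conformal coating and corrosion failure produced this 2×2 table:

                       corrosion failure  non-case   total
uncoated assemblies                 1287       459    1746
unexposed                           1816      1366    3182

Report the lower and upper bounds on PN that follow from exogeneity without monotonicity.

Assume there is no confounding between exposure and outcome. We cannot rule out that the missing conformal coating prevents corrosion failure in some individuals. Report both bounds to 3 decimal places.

0.226 ≤ PN ≤ 0.582

p₁ = P(outcome | exposed) = 1287/1746 = 0.73711
p₀ = P(outcome | unexposed) = 1816/3182 = 0.57071
Under exogeneity alone the bounds on PN are max{0,(p₁−p₀)/p₁} ≤ PN ≤ min{1,(1−p₀)/p₁}.
  lower = (p₁ − p₀)/p₁ = 0.1664 / 0.73711 ≈ 0.2257
  upper = min{1, (1 − p₀)/p₁} = 0.42929 / 0.73711 ≈ 0.5824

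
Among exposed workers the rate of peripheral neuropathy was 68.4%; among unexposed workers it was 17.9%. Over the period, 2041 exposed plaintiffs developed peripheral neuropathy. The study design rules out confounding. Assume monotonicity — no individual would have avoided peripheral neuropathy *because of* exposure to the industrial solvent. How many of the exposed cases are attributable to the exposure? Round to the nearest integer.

about 1507 cases

p₁ = 0.684, p₀ = 0.179.
PN = (p₁ − p₀)/p₁ = (0.684 − 0.179) / 0.684 ≈ 0.73830.
Attributable cases ≈ PN × (exposed cases) = 0.73830 × 2041 ≈ 1506.88.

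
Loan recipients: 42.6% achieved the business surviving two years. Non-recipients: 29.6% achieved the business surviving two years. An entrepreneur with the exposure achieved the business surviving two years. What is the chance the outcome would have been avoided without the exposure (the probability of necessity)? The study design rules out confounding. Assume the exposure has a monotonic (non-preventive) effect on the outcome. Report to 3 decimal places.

PN ≈ 0.305

p₁ = 0.426, p₀ = 0.296.
Under exogeneity and monotonicity, PN = (p₁ − p₀) / p₁.
PN = (0.426 − 0.296) / 0.426 = 0.13 / 0.426 ≈ 0.3052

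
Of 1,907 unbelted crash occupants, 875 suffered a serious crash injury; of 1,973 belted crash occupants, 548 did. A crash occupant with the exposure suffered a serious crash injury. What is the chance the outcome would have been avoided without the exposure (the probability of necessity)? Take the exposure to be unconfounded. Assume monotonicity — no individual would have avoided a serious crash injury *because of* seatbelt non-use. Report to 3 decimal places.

p₁ = P(outcome | exposed) = 875/1907 = 0.45884
p₀ = P(outcome | unexposed) = 548/1973 = 0.27775
Under exogeneity and monotonicity, PN = (p₁ − p₀) / p₁.
PN = (0.45884 − 0.27775) / 0.45884 = 0.18109 / 0.45884 ≈ 0.3947

PN ≈ 0.395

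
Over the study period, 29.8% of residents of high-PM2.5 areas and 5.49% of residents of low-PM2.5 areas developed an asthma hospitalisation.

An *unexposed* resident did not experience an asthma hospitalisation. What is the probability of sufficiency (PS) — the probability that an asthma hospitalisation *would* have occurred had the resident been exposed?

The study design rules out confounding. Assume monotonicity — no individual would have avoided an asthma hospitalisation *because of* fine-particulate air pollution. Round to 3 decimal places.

p₁ = 0.298, p₀ = 0.0549.
Under exogeneity and monotonicity, PS = (p₁ − p₀) / (1 − p₀).
PS = (0.298 − 0.0549) / (1 − 0.0549) = 0.2431 / 0.9451 ≈ 0.2572

PS ≈ 0.257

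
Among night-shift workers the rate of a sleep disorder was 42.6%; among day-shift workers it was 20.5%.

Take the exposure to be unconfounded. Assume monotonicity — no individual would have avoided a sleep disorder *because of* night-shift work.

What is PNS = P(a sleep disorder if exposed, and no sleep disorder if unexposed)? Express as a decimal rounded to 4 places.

p₁ = 0.426, p₀ = 0.205.
Under exogeneity and monotonicity, PNS = p₁ − p₀.
PNS = 0.426 − 0.205 = 0.221

PNS ≈ 0.2210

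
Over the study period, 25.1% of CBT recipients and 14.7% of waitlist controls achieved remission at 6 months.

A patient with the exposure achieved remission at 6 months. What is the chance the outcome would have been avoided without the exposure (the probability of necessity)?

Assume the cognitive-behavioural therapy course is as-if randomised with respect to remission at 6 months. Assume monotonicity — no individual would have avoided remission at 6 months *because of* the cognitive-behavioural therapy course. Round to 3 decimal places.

PN ≈ 0.414

p₁ = 0.251, p₀ = 0.147.
Under exogeneity and monotonicity, PN = (p₁ − p₀) / p₁.
PN = (0.251 − 0.147) / 0.251 = 0.104 / 0.251 ≈ 0.4143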